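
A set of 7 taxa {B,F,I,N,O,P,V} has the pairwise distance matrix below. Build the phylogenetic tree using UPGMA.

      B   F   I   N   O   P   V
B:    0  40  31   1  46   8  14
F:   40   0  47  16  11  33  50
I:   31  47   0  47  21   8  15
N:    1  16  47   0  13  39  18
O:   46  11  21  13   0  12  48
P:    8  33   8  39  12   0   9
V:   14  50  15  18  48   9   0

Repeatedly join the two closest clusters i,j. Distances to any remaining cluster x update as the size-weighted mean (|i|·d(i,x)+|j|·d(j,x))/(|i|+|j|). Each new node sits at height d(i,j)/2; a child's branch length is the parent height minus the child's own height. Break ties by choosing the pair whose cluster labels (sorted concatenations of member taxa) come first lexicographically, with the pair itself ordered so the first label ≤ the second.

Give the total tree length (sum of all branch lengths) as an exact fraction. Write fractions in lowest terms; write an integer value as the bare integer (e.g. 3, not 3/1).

3701/60

step 1: merge (B,N) at d=1; branch lengths B→1/2, N→1/2; new cluster BN
  updated: d(BN,F)=28, d(BN,I)=39, d(BN,O)=59/2, d(BN,P)=47/2, d(BN,V)=16
step 2: merge (I,P) at d=8; branch lengths I→4, P→4; new cluster IP
  updated: d(BN,IP)=125/4, d(F,IP)=40, d(IP,O)=33/2, d(IP,V)=12
step 3: merge (F,O) at d=11; branch lengths F→11/2, O→11/2; new cluster FO
  updated: d(BN,FO)=115/4, d(FO,IP)=113/4, d(FO,V)=49
step 4: merge (IP,V) at d=12; branch lengths IP→2, V→6; new cluster IPV
  updated: d(BN,IPV)=157/6, d(FO,IPV)=211/6
step 5: merge (BN,IPV) at d=157/6; branch lengths BN→151/12, IPV→85/12; new cluster BINPV
  updated: d(BINPV,FO)=163/5
step 6: merge (BINPV,FO) at d=163/5; branch lengths BINPV→193/60, FO→54/5; new cluster BFINOPV
final tree: (((B:1/2,N:1/2):151/12,((I:4,P:4):2,V:6):85/12):193/60,(F:11/2,O:11/2):54/5)
total length: 3701/60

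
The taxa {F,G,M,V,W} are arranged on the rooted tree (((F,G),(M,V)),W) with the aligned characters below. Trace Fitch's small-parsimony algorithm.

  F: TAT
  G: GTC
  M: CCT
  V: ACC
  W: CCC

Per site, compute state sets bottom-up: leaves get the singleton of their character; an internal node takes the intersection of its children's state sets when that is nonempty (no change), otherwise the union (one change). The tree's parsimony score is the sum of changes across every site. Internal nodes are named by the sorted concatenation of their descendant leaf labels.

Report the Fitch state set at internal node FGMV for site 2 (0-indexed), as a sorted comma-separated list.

C,T

site 0, node FG: F={T} ∪ G={G} → {G,T} (+1)
site 0, node MV: M={C} ∪ V={A} → {A,C} (+1)
site 0, node FGMV: FG={G,T} ∪ MV={A,C} → {A,C,G,T} (+1)
site 0, node FGMVW: FGMV={A,C,G,T} ∩ W={C} → {C} (+0)
site 1, node FG: F={A} ∪ G={T} → {A,T} (+1)
site 1, node MV: M={C} ∩ V={C} → {C} (+0)
site 1, node FGMV: FG={A,T} ∪ MV={C} → {A,C,T} (+1)
site 1, node FGMVW: FGMV={A,C,T} ∩ W={C} → {C} (+0)
site 2, node FG: F={T} ∪ G={C} → {C,T} (+1)
site 2, node MV: M={T} ∪ V={C} → {C,T} (+1)
site 2, node FGMV: FG={C,T} ∩ MV={C,T} → {C,T} (+0)
site 2, node FGMVW: FGMV={C,T} ∩ W={C} → {C} (+0)
per-site changes: [3, 2, 2]; total = 7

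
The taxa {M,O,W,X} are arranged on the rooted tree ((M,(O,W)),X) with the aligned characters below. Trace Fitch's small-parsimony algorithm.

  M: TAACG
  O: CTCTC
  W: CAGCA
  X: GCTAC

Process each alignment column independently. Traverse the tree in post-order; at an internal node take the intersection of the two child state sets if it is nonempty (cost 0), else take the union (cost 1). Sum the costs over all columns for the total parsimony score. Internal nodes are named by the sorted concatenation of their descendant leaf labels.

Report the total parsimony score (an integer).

11

[col 0] OW: children O:{C}, W:{C} ∩→ {C}; cost 0
[col 0] MOW: children M:{T}, OW:{C} ∪→ {C,T}; cost 1
[col 0] MOWX: children MOW:{C,T}, X:{G} ∪→ {C,G,T}; cost 1
[col 1] OW: children O:{T}, W:{A} ∪→ {A,T}; cost 1
[col 1] MOW: children M:{A}, OW:{A,T} ∩→ {A}; cost 0
[col 1] MOWX: children MOW:{A}, X:{C} ∪→ {A,C}; cost 1
[col 2] OW: children O:{C}, W:{G} ∪→ {C,G}; cost 1
[col 2] MOW: children M:{A}, OW:{C,G} ∪→ {A,C,G}; cost 1
[col 2] MOWX: children MOW:{A,C,G}, X:{T} ∪→ {A,C,G,T}; cost 1
[col 3] OW: children O:{T}, W:{C} ∪→ {C,T}; cost 1
[col 3] MOW: children M:{C}, OW:{C,T} ∩→ {C}; cost 0
[col 3] MOWX: children MOW:{C}, X:{A} ∪→ {A,C}; cost 1
[col 4] OW: children O:{C}, W:{A} ∪→ {A,C}; cost 1
[col 4] MOW: children M:{G}, OW:{A,C} ∪→ {A,C,G}; cost 1
[col 4] MOWX: children MOW:{A,C,G}, X:{C} ∩→ {C}; cost 0
per-site changes: [2, 2, 3, 2, 2]; total = 11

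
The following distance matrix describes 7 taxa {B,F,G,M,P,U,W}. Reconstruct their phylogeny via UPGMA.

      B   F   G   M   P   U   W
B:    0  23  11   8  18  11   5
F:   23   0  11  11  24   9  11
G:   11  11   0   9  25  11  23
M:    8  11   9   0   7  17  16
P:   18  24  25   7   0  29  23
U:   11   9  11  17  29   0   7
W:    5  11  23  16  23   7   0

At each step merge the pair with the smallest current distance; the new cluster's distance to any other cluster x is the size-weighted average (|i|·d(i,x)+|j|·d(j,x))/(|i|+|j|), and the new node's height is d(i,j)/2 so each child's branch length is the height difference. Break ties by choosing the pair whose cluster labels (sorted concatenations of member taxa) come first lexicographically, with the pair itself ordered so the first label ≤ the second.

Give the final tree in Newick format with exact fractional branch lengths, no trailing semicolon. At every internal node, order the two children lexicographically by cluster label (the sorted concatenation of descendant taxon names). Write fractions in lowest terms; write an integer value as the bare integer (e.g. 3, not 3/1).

((((B:5/2,W:5/2):2,U:9/2):17/6,(F:11/2,G:11/2):11/6):5/3,(M:7/2,P:7/2):11/2)

1. join B+W (d=5) ⇒ BW; edges |B|=5/2, |W|=5/2
  updated: d(BW,F)=17, d(BW,G)=17, d(BW,M)=12, d(BW,P)=41/2, d(BW,U)=9
2. join M+P (d=7) ⇒ MP; edges |M|=7/2, |P|=7/2
  updated: d(BW,MP)=65/4, d(F,MP)=35/2, d(G,MP)=17, d(MP,U)=23
3. join BW+U (d=9) ⇒ BUW; edges |BW|=2, |U|=9/2
  updated: d(BUW,F)=43/3, d(BUW,G)=15, d(BUW,MP)=37/2
4. join F+G (d=11) ⇒ FG; edges |F|=11/2, |G|=11/2
  updated: d(BUW,FG)=44/3, d(FG,MP)=69/4
5. join BUW+FG (d=44/3) ⇒ BFGUW; edges |BUW|=17/6, |FG|=11/6
  updated: d(BFGUW,MP)=18
6. join BFGUW+MP (d=18) ⇒ BFGMPUW; edges |BFGUW|=5/3, |MP|=11/2
final tree: ((((B:5/2,W:5/2):2,U:9/2):17/6,(F:11/2,G:11/2):11/6):5/3,(M:7/2,P:7/2):11/2)
total length: 124/3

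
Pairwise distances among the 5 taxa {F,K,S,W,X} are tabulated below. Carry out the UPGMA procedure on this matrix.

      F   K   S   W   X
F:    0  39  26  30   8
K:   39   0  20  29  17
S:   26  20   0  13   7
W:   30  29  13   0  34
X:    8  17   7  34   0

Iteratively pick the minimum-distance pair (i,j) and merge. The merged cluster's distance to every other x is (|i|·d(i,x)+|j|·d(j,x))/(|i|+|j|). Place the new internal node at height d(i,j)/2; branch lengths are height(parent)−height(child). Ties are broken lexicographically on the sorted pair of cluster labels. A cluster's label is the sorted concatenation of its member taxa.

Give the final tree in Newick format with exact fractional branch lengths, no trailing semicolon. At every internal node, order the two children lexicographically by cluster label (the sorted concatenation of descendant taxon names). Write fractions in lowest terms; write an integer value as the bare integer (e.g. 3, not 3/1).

iteration 1: select S,X (d=7); attach at lengths (7/2, 7/2); label the merged cluster SX
  updated: d(F,SX)=17, d(K,SX)=37/2, d(SX,W)=47/2
iteration 2: select F,SX (d=17); attach at lengths (17/2, 5); label the merged cluster FSX
  updated: d(FSX,K)=76/3, d(FSX,W)=77/3
iteration 3: select FSX,K (d=76/3); attach at lengths (25/6, 38/3); label the merged cluster FKSX
  updated: d(FKSX,W)=53/2
iteration 4: select FKSX,W (d=53/2); attach at lengths (7/12, 53/4); label the merged cluster FKSWX
final tree: (((F:17/2,(S:7/2,X:7/2):5):25/6,K:38/3):7/12,W:53/4)
total length: 307/6

(((F:17/2,(S:7/2,X:7/2):5):25/6,K:38/3):7/12,W:53/4)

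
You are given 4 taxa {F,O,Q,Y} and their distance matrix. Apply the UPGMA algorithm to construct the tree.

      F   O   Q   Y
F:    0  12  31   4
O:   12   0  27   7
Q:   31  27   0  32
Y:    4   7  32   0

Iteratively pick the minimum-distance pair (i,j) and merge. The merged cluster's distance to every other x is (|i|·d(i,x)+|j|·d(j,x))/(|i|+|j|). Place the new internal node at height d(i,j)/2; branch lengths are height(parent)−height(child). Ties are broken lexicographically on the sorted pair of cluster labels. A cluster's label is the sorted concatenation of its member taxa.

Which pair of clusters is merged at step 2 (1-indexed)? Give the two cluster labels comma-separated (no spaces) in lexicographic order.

iteration 1: select F,Y (d=4); attach at lengths (2, 2); label the merged cluster FY
  updated: d(FY,O)=19/2, d(FY,Q)=63/2
iteration 2: select FY,O (d=19/2); attach at lengths (11/4, 19/4); label the merged cluster FOY
  updated: d(FOY,Q)=30
iteration 3: select FOY,Q (d=30); attach at lengths (41/4, 15); label the merged cluster FOQY
final tree: (((F:2,Y:2):11/4,O:19/4):41/4,Q:15)
total length: 147/4

FY,O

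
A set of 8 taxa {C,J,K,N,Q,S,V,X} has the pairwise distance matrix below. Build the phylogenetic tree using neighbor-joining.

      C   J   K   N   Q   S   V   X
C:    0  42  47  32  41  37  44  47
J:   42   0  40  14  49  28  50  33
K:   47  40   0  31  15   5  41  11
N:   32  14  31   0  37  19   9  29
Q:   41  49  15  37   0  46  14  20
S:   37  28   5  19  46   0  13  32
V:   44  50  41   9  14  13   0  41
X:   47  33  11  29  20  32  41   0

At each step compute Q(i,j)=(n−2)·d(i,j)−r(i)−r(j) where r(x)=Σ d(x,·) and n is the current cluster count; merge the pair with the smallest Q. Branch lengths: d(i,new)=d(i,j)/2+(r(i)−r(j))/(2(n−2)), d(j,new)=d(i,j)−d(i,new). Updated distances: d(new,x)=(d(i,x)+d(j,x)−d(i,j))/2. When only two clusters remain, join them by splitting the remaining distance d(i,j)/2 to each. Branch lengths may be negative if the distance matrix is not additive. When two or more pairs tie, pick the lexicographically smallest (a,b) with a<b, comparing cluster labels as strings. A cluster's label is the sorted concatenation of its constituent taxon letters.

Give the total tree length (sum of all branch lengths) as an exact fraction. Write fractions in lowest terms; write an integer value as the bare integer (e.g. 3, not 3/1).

3175/32

step 1: merge (Q,V) at d=14, Q=-350; branch lengths Q→47/6, V→37/6; new cluster QV
  updated: d(C,QV)=71/2, d(J,QV)=85/2, d(K,QV)=21, d(N,QV)=16, d(QV,S)=45/2, d(QV,X)=47/2
step 2: merge (K,X) at d=11, Q=-551/2; branch lengths K→69/20, X→151/20; new cluster KX
  updated: d(C,KX)=83/2, d(J,KX)=31, d(KX,N)=49/2, d(KX,QV)=67/4, d(KX,S)=13
step 3: merge (J,N) at d=14, Q=-207; branch lengths J→27/2, N→1/2; new cluster JN
  updated: d(C,JN)=30, d(JN,KX)=83/4, d(JN,QV)=89/4, d(JN,S)=33/2
step 4: merge (C,JN) at d=30, Q=-287/2; branch lengths C→289/12, JN→71/12; new cluster CJN
  updated: d(CJN,KX)=129/8, d(CJN,QV)=111/8, d(CJN,S)=47/4
step 5: merge (CJN,QV) at d=111/8, Q=-537/8; branch lengths CJN→131/32, QV→313/32; new cluster CJNQV
  updated: d(CJNQV,KX)=19/2, d(CJNQV,S)=163/16
step 6: merge (CJNQV,KX) at d=19/2, Q=-523/16; branch lengths CJNQV→107/32, KX→197/32; new cluster CJKNQVX
  updated: d(CJKNQVX,S)=219/32
step 7: merge (CJKNQVX,S) at d=219/32; branch lengths CJKNQVX→219/64, S→219/64; new cluster CJKNQSVX
final tree: ((((C:289/12,(J:27/2,N:1/2):71/12):131/32,(Q:47/6,V:37/6):313/32):107/32,(K:69/20,X:151/20):197/32):219/64,S:219/64)
total length: 3175/32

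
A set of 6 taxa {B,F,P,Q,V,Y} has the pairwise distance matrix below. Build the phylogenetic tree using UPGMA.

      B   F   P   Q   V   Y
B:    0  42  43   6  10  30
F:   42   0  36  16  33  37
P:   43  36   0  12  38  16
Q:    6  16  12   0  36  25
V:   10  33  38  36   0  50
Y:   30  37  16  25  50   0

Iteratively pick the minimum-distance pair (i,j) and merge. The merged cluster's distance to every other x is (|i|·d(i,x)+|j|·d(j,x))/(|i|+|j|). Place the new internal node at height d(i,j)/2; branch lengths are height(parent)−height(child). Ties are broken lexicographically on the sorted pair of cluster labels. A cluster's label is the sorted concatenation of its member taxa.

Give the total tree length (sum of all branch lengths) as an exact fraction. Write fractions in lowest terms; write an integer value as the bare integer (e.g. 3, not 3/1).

iteration 1: select B,Q (d=6); attach at lengths (3, 3); label the merged cluster BQ
  updated: d(BQ,F)=29, d(BQ,P)=55/2, d(BQ,V)=23, d(BQ,Y)=55/2
iteration 2: select P,Y (d=16); attach at lengths (8, 8); label the merged cluster PY
  updated: d(BQ,PY)=55/2, d(F,PY)=73/2, d(PY,V)=44
iteration 3: select BQ,V (d=23); attach at lengths (17/2, 23/2); label the merged cluster BQV
  updated: d(BQV,F)=91/3, d(BQV,PY)=33
iteration 4: select BQV,F (d=91/3); attach at lengths (11/3, 91/6); label the merged cluster BFQV
  updated: d(BFQV,PY)=271/8
iteration 5: select BFQV,PY (d=271/8); attach at lengths (85/48, 143/16); label the merged cluster BFPQVY
final tree: ((((B:3,Q:3):17/2,V:23/2):11/3,F:91/6):85/48,(P:8,Y:8):143/16)
total length: 1717/24

1717/24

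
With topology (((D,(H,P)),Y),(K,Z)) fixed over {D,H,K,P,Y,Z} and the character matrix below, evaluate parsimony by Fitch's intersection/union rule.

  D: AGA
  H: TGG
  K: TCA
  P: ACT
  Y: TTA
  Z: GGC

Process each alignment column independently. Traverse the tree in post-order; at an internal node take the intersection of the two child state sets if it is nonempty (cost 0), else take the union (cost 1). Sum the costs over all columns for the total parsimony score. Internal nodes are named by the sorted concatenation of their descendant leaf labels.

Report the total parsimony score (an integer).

9

HP@0: {T} ∪ {A} = {A,T} (union, +1)
DHP@0: {A} ∩ {A,T} = {A} (intersection, +0)
DHPY@0: {A} ∪ {T} = {A,T} (union, +1)
KZ@0: {T} ∪ {G} = {G,T} (union, +1)
DHKPYZ@0: {A,T} ∩ {G,T} = {T} (intersection, +0)
HP@1: {G} ∪ {C} = {C,G} (union, +1)
DHP@1: {G} ∩ {C,G} = {G} (intersection, +0)
DHPY@1: {G} ∪ {T} = {G,T} (union, +1)
KZ@1: {C} ∪ {G} = {C,G} (union, +1)
DHKPYZ@1: {G,T} ∩ {C,G} = {G} (intersection, +0)
HP@2: {G} ∪ {T} = {G,T} (union, +1)
DHP@2: {A} ∪ {G,T} = {A,G,T} (union, +1)
DHPY@2: {A,G,T} ∩ {A} = {A} (intersection, +0)
KZ@2: {A} ∪ {C} = {A,C} (union, +1)
DHKPYZ@2: {A} ∩ {A,C} = {A} (intersection, +0)
per-site changes: [3, 3, 3]; total = 9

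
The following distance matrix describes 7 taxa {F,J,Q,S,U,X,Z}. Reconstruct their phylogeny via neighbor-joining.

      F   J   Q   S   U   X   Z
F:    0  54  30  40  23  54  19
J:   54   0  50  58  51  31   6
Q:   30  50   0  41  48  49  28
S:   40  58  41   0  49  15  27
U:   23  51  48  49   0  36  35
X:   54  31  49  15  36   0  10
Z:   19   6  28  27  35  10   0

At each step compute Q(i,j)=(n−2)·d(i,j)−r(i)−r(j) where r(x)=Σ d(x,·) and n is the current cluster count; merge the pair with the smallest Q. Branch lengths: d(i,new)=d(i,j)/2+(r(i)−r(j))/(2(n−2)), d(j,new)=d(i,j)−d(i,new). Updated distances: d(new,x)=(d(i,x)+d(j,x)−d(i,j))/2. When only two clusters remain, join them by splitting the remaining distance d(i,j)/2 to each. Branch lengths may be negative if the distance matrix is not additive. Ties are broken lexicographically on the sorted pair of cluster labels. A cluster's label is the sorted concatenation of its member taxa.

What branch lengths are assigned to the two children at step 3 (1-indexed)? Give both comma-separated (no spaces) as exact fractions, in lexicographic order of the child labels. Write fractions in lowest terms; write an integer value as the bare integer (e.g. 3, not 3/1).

iteration 1: select S,X (d=15, Q=-350); attach at lengths (11, 4); label the merged cluster SX
  updated: d(F,SX)=79/2, d(J,SX)=37, d(Q,SX)=75/2, d(SX,U)=35, d(SX,Z)=11
iteration 2: select J,Z (d=6, Q=-273); attach at lengths (123/8, -75/8); label the merged cluster JZ
  updated: d(F,JZ)=67/2, d(JZ,Q)=36, d(JZ,SX)=21, d(JZ,U)=40
iteration 3: select F,U (d=23, Q=-203); attach at lengths (49/6, 89/6); label the merged cluster FU
  updated: d(FU,JZ)=101/4, d(FU,Q)=55/2, d(FU,SX)=103/4
iteration 4: select FU,Q (d=55/2, Q=-249/2); attach at lengths (65/8, 155/8); label the merged cluster FQU
  updated: d(FQU,JZ)=135/8, d(FQU,SX)=143/8
iteration 5: select FQU,JZ (d=135/8, Q=-223/4); attach at lengths (55/8, 10); label the merged cluster FJQUZ
  updated: d(FJQUZ,SX)=11
iteration 6: select FJQUZ,SX (d=11); attach at lengths (11/2, 11/2); label the merged cluster FJQSUXZ
final tree: ((((F:49/6,U:89/6):65/8,Q:155/8):55/8,(J:123/8,Z:-75/8):10):11/2,(S:11,X:4):11/2)
total length: 795/8

49/6,89/6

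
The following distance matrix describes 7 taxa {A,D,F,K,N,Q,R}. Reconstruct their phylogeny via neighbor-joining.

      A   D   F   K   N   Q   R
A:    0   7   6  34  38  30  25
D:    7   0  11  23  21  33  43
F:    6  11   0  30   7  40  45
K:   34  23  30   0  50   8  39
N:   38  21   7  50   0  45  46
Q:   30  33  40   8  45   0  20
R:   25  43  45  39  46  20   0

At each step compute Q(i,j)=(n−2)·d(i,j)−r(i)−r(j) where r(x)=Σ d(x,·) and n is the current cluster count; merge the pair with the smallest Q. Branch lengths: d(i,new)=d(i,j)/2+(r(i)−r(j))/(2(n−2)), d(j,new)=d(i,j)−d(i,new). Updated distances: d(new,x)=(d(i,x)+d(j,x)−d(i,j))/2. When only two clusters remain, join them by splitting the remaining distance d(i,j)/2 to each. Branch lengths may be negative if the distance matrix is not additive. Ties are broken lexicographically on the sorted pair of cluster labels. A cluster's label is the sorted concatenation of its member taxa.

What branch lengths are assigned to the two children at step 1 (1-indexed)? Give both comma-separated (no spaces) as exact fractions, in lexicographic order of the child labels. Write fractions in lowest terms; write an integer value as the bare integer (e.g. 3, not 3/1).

24/5,16/5

step 1: merge (K,Q) at d=8, Q=-320; branch lengths K→24/5, Q→16/5; new cluster KQ
  updated: d(A,KQ)=28, d(D,KQ)=24, d(F,KQ)=31, d(KQ,N)=87/2, d(KQ,R)=51/2
step 2: merge (KQ,R) at d=51/2, Q=-469/2; branch lengths KQ→139/16, R→269/16; new cluster KQR
  updated: d(A,KQR)=55/4, d(D,KQR)=83/4, d(F,KQR)=101/4, d(KQR,N)=32
step 3: merge (F,N) at d=7, Q=-505/4; branch lengths F→-37/8, N→93/8; new cluster FN
  updated: d(A,FN)=37/2, d(D,FN)=25/2, d(FN,KQR)=201/8
step 4: merge (A,KQR) at d=55/4, Q=-571/8; branch lengths A→57/32, KQR→383/32; new cluster AKQR
  updated: d(AKQR,D)=7, d(AKQR,FN)=239/16
step 5: merge (AKQR,D) at d=7, Q=-551/16; branch lengths AKQR→151/32, D→73/32; new cluster ADKQR
  updated: d(ADKQR,FN)=327/32
step 6: merge (ADKQR,FN) at d=327/32; branch lengths ADKQR→327/64, FN→327/64; new cluster ADFKNQR
final tree: (((A:57/32,((K:24/5,Q:16/5):139/16,R:269/16):383/32):151/32,D:73/32):327/64,(F:-37/8,N:93/8):327/64)
total length: 2287/32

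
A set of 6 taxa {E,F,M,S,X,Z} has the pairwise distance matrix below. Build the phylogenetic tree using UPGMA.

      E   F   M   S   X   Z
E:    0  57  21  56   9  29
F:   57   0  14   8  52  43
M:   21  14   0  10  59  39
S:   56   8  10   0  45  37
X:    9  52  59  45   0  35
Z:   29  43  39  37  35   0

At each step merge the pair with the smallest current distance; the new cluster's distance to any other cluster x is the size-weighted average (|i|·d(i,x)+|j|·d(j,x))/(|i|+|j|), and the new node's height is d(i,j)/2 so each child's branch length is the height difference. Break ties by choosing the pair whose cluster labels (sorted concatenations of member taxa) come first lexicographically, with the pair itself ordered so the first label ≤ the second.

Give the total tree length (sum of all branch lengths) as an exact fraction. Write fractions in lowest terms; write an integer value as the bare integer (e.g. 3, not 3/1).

step 1: merge (F,S) at d=8; branch lengths F→4, S→4; new cluster FS
  updated: d(E,FS)=113/2, d(FS,M)=12, d(FS,X)=97/2, d(FS,Z)=40
step 2: merge (E,X) at d=9; branch lengths E→9/2, X→9/2; new cluster EX
  updated: d(EX,FS)=105/2, d(EX,M)=40, d(EX,Z)=32
step 3: merge (FS,M) at d=12; branch lengths FS→2, M→6; new cluster FMS
  updated: d(EX,FMS)=145/3, d(FMS,Z)=119/3
step 4: merge (EX,Z) at d=32; branch lengths EX→23/2, Z→16; new cluster EXZ
  updated: d(EXZ,FMS)=409/9
step 5: merge (EXZ,FMS) at d=409/9; branch lengths EXZ→121/18, FMS→301/18; new cluster EFMSXZ
final tree: (((E:9/2,X:9/2):23/2,Z:16):121/18,((F:4,S:4):2,M:6):301/18)
total length: 1367/18

1367/18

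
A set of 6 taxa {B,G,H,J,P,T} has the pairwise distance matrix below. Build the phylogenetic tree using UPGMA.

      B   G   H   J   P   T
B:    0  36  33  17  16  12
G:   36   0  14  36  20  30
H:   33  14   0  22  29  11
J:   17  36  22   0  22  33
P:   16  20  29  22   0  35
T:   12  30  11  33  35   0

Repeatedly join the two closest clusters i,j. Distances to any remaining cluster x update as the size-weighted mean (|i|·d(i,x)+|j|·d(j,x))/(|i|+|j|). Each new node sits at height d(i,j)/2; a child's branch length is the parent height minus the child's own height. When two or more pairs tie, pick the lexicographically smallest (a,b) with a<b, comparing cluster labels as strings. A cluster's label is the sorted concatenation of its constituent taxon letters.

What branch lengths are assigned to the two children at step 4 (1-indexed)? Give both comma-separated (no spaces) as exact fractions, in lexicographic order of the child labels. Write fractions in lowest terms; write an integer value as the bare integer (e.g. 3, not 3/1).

11,11/2

iteration 1: select H,T (d=11); attach at lengths (11/2, 11/2); label the merged cluster HT
  updated: d(B,HT)=45/2, d(G,HT)=22, d(HT,J)=55/2, d(HT,P)=32
iteration 2: select B,P (d=16); attach at lengths (8, 8); label the merged cluster BP
  updated: d(BP,G)=28, d(BP,HT)=109/4, d(BP,J)=39/2
iteration 3: select BP,J (d=39/2); attach at lengths (7/4, 39/4); label the merged cluster BJP
  updated: d(BJP,G)=92/3, d(BJP,HT)=82/3
iteration 4: select G,HT (d=22); attach at lengths (11, 11/2); label the merged cluster GHT
  updated: d(BJP,GHT)=256/9
iteration 5: select BJP,GHT (d=256/9); attach at lengths (161/36, 29/9); label the merged cluster BGHJPT
final tree: (((B:8,P:8):7/4,J:39/4):161/36,(G:11,(H:11/2,T:11/2):11/2):29/9)
total length: 2257/36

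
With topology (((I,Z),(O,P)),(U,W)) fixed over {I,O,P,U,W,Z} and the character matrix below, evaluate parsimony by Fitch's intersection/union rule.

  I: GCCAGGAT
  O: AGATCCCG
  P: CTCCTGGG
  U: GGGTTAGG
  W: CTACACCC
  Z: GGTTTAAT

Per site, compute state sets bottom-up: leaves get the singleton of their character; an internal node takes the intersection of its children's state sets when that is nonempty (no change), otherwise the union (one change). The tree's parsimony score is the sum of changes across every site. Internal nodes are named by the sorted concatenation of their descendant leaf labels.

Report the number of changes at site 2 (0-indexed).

4

[col 0] IZ: children I:{G}, Z:{G} ∩→ {G}; cost 0
[col 0] OP: children O:{A}, P:{C} ∪→ {A,C}; cost 1
[col 0] IOPZ: children IZ:{G}, OP:{A,C} ∪→ {A,C,G}; cost 1
[col 0] UW: children U:{G}, W:{C} ∪→ {C,G}; cost 1
[col 0] IOPUWZ: children IOPZ:{A,C,G}, UW:{C,G} ∩→ {C,G}; cost 0
[col 1] IZ: children I:{C}, Z:{G} ∪→ {C,G}; cost 1
[col 1] OP: children O:{G}, P:{T} ∪→ {G,T}; cost 1
[col 1] IOPZ: children IZ:{C,G}, OP:{G,T} ∩→ {G}; cost 0
[col 1] UW: children U:{G}, W:{T} ∪→ {G,T}; cost 1
[col 1] IOPUWZ: children IOPZ:{G}, UW:{G,T} ∩→ {G}; cost 0
[col 2] IZ: children I:{C}, Z:{T} ∪→ {C,T}; cost 1
[col 2] OP: children O:{A}, P:{C} ∪→ {A,C}; cost 1
[col 2] IOPZ: children IZ:{C,T}, OP:{A,C} ∩→ {C}; cost 0
[col 2] UW: children U:{G}, W:{A} ∪→ {A,G}; cost 1
[col 2] IOPUWZ: children IOPZ:{C}, UW:{A,G} ∪→ {A,C,G}; cost 1
[col 3] IZ: children I:{A}, Z:{T} ∪→ {A,T}; cost 1
[col 3] OP: children O:{T}, P:{C} ∪→ {C,T}; cost 1
[col 3] IOPZ: children IZ:{A,T}, OP:{C,T} ∩→ {T}; cost 0
[col 3] UW: children U:{T}, W:{C} ∪→ {C,T}; cost 1
[col 3] IOPUWZ: children IOPZ:{T}, UW:{C,T} ∩→ {T}; cost 0
[col 4] IZ: children I:{G}, Z:{T} ∪→ {G,T}; cost 1
[col 4] OP: children O:{C}, P:{T} ∪→ {C,T}; cost 1
[col 4] IOPZ: children IZ:{G,T}, OP:{C,T} ∩→ {T}; cost 0
[col 4] UW: children U:{T}, W:{A} ∪→ {A,T}; cost 1
[col 4] IOPUWZ: children IOPZ:{T}, UW:{A,T} ∩→ {T}; cost 0
[col 5] IZ: children I:{G}, Z:{A} ∪→ {A,G}; cost 1
[col 5] OP: children O:{C}, P:{G} ∪→ {C,G}; cost 1
[col 5] IOPZ: children IZ:{A,G}, OP:{C,G} ∩→ {G}; cost 0
[col 5] UW: children U:{A}, W:{C} ∪→ {A,C}; cost 1
[col 5] IOPUWZ: children IOPZ:{G}, UW:{A,C} ∪→ {A,C,G}; cost 1
[col 6] IZ: children I:{A}, Z:{A} ∩→ {A}; cost 0
[col 6] OP: children O:{C}, P:{G} ∪→ {C,G}; cost 1
[col 6] IOPZ: children IZ:{A}, OP:{C,G} ∪→ {A,C,G}; cost 1
[col 6] UW: children U:{G}, W:{C} ∪→ {C,G}; cost 1
[col 6] IOPUWZ: children IOPZ:{A,C,G}, UW:{C,G} ∩→ {C,G}; cost 0
[col 7] IZ: children I:{T}, Z:{T} ∩→ {T}; cost 0
[col 7] OP: children O:{G}, P:{G} ∩→ {G}; cost 0
[col 7] IOPZ: children IZ:{T}, OP:{G} ∪→ {G,T}; cost 1
[col 7] UW: children U:{G}, W:{C} ∪→ {C,G}; cost 1
[col 7] IOPUWZ: children IOPZ:{G,T}, UW:{C,G} ∩→ {G}; cost 0
per-site changes: [3, 3, 4, 3, 3, 4, 3, 2]; total = 25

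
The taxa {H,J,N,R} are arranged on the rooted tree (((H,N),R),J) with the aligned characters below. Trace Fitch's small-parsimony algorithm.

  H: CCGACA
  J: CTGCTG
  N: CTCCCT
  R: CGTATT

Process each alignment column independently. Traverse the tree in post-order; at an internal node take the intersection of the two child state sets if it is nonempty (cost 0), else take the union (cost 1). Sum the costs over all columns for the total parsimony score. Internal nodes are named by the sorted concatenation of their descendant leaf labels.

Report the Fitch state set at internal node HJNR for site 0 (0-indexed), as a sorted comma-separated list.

HN@0: {C} ∩ {C} = {C} (intersection, +0)
HNR@0: {C} ∩ {C} = {C} (intersection, +0)
HJNR@0: {C} ∩ {C} = {C} (intersection, +0)
HN@1: {C} ∪ {T} = {C,T} (union, +1)
HNR@1: {C,T} ∪ {G} = {C,G,T} (union, +1)
HJNR@1: {C,G,T} ∩ {T} = {T} (intersection, +0)
HN@2: {G} ∪ {C} = {C,G} (union, +1)
HNR@2: {C,G} ∪ {T} = {C,G,T} (union, +1)
HJNR@2: {C,G,T} ∩ {G} = {G} (intersection, +0)
HN@3: {A} ∪ {C} = {A,C} (union, +1)
HNR@3: {A,C} ∩ {A} = {A} (intersection, +0)
HJNR@3: {A} ∪ {C} = {A,C} (union, +1)
HN@4: {C} ∩ {C} = {C} (intersection, +0)
HNR@4: {C} ∪ {T} = {C,T} (union, +1)
HJNR@4: {C,T} ∩ {T} = {T} (intersection, +0)
HN@5: {A} ∪ {T} = {A,T} (union, +1)
HNR@5: {A,T} ∩ {T} = {T} (intersection, +0)
HJNR@5: {T} ∪ {G} = {G,T} (union, +1)
per-site changes: [0, 2, 2, 2, 1, 2]; total = 9

C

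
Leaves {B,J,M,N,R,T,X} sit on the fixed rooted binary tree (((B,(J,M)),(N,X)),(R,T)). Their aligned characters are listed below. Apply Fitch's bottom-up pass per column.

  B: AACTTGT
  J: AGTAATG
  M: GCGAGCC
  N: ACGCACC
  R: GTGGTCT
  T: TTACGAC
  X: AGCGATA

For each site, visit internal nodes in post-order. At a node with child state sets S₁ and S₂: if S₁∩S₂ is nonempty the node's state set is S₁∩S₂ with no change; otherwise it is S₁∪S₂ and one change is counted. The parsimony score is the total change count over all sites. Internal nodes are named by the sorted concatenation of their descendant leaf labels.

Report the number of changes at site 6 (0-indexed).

4

JM@0: {A} ∪ {G} = {A,G} (union, +1)
BJM@0: {A} ∩ {A,G} = {A} (intersection, +0)
NX@0: {A} ∩ {A} = {A} (intersection, +0)
BJMNX@0: {A} ∩ {A} = {A} (intersection, +0)
RT@0: {G} ∪ {T} = {G,T} (union, +1)
BJMNRTX@0: {A} ∪ {G,T} = {A,G,T} (union, +1)
JM@1: {G} ∪ {C} = {C,G} (union, +1)
BJM@1: {A} ∪ {C,G} = {A,C,G} (union, +1)
NX@1: {C} ∪ {G} = {C,G} (union, +1)
BJMNX@1: {A,C,G} ∩ {C,G} = {C,G} (intersection, +0)
RT@1: {T} ∩ {T} = {T} (intersection, +0)
BJMNRTX@1: {C,G} ∪ {T} = {C,G,T} (union, +1)
JM@2: {T} ∪ {G} = {G,T} (union, +1)
BJM@2: {C} ∪ {G,T} = {C,G,T} (union, +1)
NX@2: {G} ∪ {C} = {C,G} (union, +1)
BJMNX@2: {C,G,T} ∩ {C,G} = {C,G} (intersection, +0)
RT@2: {G} ∪ {A} = {A,G} (union, +1)
BJMNRTX@2: {C,G} ∩ {A,G} = {G} (intersection, +0)
JM@3: {A} ∩ {A} = {A} (intersection, +0)
BJM@3: {T} ∪ {A} = {A,T} (union, +1)
NX@3: {C} ∪ {G} = {C,G} (union, +1)
BJMNX@3: {A,T} ∪ {C,G} = {A,C,G,T} (union, +1)
RT@3: {G} ∪ {C} = {C,G} (union, +1)
BJMNRTX@3: {A,C,G,T} ∩ {C,G} = {C,G} (intersection, +0)
JM@4: {A} ∪ {G} = {A,G} (union, +1)
BJM@4: {T} ∪ {A,G} = {A,G,T} (union, +1)
NX@4: {A} ∩ {A} = {A} (intersection, +0)
BJMNX@4: {A,G,T} ∩ {A} = {A} (intersection, +0)
RT@4: {T} ∪ {G} = {G,T} (union, +1)
BJMNRTX@4: {A} ∪ {G,T} = {A,G,T} (union, +1)
JM@5: {T} ∪ {C} = {C,T} (union, +1)
BJM@5: {G} ∪ {C,T} = {C,G,T} (union, +1)
NX@5: {C} ∪ {T} = {C,T} (union, +1)
BJMNX@5: {C,G,T} ∩ {C,T} = {C,T} (intersection, +0)
RT@5: {C} ∪ {A} = {A,C} (union, +1)
BJMNRTX@5: {C,T} ∩ {A,C} = {C} (intersection, +0)
JM@6: {G} ∪ {C} = {C,G} (union, +1)
BJM@6: {T} ∪ {C,G} = {C,G,T} (union, +1)
NX@6: {C} ∪ {A} = {A,C} (union, +1)
BJMNX@6: {C,G,T} ∩ {A,C} = {C} (intersection, +0)
RT@6: {T} ∪ {C} = {C,T} (union, +1)
BJMNRTX@6: {C} ∩ {C,T} = {C} (intersection, +0)
per-site changes: [3, 4, 4, 4, 4, 4, 4]; total = 27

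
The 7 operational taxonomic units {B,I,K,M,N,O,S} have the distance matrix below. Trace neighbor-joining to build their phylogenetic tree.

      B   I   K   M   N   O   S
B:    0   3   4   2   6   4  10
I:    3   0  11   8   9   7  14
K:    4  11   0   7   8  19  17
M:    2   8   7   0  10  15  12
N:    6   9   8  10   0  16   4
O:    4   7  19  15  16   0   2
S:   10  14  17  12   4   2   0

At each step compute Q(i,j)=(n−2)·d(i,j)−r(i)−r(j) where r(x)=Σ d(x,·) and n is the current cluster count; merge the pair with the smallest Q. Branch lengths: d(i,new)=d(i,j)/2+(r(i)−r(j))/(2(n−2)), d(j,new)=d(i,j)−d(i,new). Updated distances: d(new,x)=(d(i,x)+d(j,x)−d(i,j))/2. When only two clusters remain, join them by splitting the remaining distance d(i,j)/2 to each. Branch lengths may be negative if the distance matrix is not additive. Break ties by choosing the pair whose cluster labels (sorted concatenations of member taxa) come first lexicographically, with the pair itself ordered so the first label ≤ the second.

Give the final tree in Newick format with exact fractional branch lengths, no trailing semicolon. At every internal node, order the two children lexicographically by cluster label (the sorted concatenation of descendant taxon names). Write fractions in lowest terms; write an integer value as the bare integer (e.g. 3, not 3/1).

(((B:-51/32,(I:10/3,(N:3,(O:7/5,S:3/5):6):17/12):47/32):35/32,K:145/32):79/64,M:79/64)

step 1: merge (O,S) at d=2, Q=-112; branch lengths O→7/5, S→3/5; new cluster OS
  updated: d(B,OS)=6, d(I,OS)=19/2, d(K,OS)=17, d(M,OS)=25/2, d(N,OS)=9
step 2: merge (N,OS) at d=9, Q=-60; branch lengths N→3, OS→6; new cluster NOS
  updated: d(B,NOS)=3/2, d(I,NOS)=19/4, d(K,NOS)=8, d(M,NOS)=27/4
step 3: merge (I,NOS) at d=19/4, Q=-67/2; branch lengths I→10/3, NOS→17/12; new cluster INOS
  updated: d(B,INOS)=-1/8, d(INOS,K)=57/8, d(INOS,M)=5
step 4: merge (B,INOS) at d=-1/8, Q=-145/8; branch lengths B→-51/32, INOS→47/32; new cluster BINOS
  updated: d(BINOS,K)=45/8, d(BINOS,M)=57/16
step 5: merge (BINOS,K) at d=45/8, Q=-259/16; branch lengths BINOS→35/32, K→145/32; new cluster BIKNOS
  updated: d(BIKNOS,M)=79/32
step 6: merge (BIKNOS,M) at d=79/32; branch lengths BIKNOS→79/64, M→79/64; new cluster BIKMNOS
final tree: (((B:-51/32,(I:10/3,(N:3,(O:7/5,S:3/5):6):17/12):47/32):35/32,K:145/32):79/64,M:79/64)
total length: 759/32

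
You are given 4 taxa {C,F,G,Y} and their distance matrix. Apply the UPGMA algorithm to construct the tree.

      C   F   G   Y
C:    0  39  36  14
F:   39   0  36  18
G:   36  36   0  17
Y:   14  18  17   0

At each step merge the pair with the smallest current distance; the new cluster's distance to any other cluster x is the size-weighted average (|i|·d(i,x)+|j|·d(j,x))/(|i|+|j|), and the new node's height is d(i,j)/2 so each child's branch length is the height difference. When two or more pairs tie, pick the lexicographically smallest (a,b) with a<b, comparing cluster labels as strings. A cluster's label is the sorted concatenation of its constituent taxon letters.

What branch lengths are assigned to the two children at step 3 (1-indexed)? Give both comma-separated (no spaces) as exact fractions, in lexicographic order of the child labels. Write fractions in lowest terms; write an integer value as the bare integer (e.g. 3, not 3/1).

9/4,31/2

1. join C+Y (d=14) ⇒ CY; edges |C|=7, |Y|=7
  updated: d(CY,F)=57/2, d(CY,G)=53/2
2. join CY+G (d=53/2) ⇒ CGY; edges |CY|=25/4, |G|=53/4
  updated: d(CGY,F)=31
3. join CGY+F (d=31) ⇒ CFGY; edges |CGY|=9/4, |F|=31/2
final tree: (((C:7,Y:7):25/4,G:53/4):9/4,F:31/2)
total length: 205/4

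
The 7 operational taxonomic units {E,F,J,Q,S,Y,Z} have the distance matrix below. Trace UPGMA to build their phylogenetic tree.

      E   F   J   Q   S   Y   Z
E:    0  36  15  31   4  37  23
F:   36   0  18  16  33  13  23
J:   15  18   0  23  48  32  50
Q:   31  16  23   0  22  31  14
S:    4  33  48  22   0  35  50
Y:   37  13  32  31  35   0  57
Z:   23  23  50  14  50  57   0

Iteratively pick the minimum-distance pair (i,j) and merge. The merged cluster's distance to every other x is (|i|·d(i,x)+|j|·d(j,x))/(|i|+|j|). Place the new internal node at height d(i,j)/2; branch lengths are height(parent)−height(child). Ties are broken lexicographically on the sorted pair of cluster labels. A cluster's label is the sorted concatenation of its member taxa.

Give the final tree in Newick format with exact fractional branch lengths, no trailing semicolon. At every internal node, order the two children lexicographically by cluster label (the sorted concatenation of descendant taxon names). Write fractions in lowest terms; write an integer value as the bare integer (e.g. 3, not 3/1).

1. join E+S (d=4) ⇒ ES; edges |E|=2, |S|=2
  updated: d(ES,F)=69/2, d(ES,J)=63/2, d(ES,Q)=53/2, d(ES,Y)=36, d(ES,Z)=73/2
2. join F+Y (d=13) ⇒ FY; edges |F|=13/2, |Y|=13/2
  updated: d(ES,FY)=141/4, d(FY,J)=25, d(FY,Q)=47/2, d(FY,Z)=40
3. join Q+Z (d=14) ⇒ QZ; edges |Q|=7, |Z|=7
  updated: d(ES,QZ)=63/2, d(FY,QZ)=127/4, d(J,QZ)=73/2
4. join FY+J (d=25) ⇒ FJY; edges |FY|=6, |J|=25/2
  updated: d(ES,FJY)=34, d(FJY,QZ)=100/3
5. join ES+QZ (d=63/2) ⇒ EQSZ; edges |ES|=55/4, |QZ|=35/4
  updated: d(EQSZ,FJY)=101/3
6. join EQSZ+FJY (d=101/3) ⇒ EFJQSYZ; edges |EQSZ|=13/12, |FJY|=13/3
final tree: (((E:2,S:2):55/4,(Q:7,Z:7):35/4):13/12,((F:13/2,Y:13/2):6,J:25/2):13/3)
total length: 929/12

(((E:2,S:2):55/4,(Q:7,Z:7):35/4):13/12,((F:13/2,Y:13/2):6,J:25/2):13/3)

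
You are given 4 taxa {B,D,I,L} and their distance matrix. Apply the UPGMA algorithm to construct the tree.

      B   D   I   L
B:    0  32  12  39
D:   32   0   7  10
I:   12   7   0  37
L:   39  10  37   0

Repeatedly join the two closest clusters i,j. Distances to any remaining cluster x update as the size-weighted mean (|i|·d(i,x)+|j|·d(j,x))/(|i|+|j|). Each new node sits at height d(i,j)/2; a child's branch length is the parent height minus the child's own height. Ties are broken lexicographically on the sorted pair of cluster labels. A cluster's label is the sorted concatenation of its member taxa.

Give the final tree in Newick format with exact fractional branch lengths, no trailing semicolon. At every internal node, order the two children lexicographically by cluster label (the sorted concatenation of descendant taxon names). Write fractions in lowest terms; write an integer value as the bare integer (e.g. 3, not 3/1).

((B:11,(D:7/2,I:7/2):15/2):10/3,L:43/3)

step 1: merge (D,I) at d=7; branch lengths D→7/2, I→7/2; new cluster DI
  updated: d(B,DI)=22, d(DI,L)=47/2
step 2: merge (B,DI) at d=22; branch lengths B→11, DI→15/2; new cluster BDI
  updated: d(BDI,L)=86/3
step 3: merge (BDI,L) at d=86/3; branch lengths BDI→10/3, L→43/3; new cluster BDIL
final tree: ((B:11,(D:7/2,I:7/2):15/2):10/3,L:43/3)
total length: 259/6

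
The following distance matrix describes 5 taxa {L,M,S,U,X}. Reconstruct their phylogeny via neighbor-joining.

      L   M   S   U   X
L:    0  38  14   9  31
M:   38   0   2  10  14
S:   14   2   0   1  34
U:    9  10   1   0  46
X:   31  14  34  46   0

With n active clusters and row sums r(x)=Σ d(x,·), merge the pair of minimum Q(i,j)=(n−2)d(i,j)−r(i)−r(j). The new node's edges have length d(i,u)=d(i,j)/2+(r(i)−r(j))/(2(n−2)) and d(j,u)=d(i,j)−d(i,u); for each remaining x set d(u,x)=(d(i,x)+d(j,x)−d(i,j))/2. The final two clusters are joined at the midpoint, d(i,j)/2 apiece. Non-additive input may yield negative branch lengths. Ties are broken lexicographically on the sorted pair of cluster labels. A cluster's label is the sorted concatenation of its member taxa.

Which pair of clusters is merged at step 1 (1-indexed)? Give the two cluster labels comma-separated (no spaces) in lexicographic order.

step 1: merge (M,X) at d=14, Q=-147; branch lengths M→-19/6, X→103/6; new cluster MX
  updated: d(L,MX)=55/2, d(MX,S)=11, d(MX,U)=21
step 2: merge (L,U) at d=9, Q=-127/2; branch lengths L→75/8, U→-3/8; new cluster LU
  updated: d(LU,MX)=79/4, d(LU,S)=3
step 3: merge (LU,MX) at d=79/4, Q=-135/4; branch lengths LU→47/8, MX→111/8; new cluster LMUX
  updated: d(LMUX,S)=-23/8
step 4: merge (LMUX,S) at d=-23/8; branch lengths LMUX→-23/16, S→-23/16; new cluster LMSUX
final tree: (((L:75/8,U:-3/8):47/8,(M:-19/6,X:103/6):111/8):-23/16,S:-23/16)
total length: 319/8

M,X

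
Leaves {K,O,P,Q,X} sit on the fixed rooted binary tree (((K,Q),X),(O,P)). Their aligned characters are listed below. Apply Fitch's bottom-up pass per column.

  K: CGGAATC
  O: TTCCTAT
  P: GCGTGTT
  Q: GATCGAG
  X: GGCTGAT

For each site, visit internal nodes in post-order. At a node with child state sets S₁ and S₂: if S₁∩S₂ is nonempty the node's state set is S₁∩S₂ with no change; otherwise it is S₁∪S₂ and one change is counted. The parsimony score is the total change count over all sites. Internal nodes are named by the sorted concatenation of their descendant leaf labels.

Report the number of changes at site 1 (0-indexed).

3

site 0, node KQ: K={C} ∪ Q={G} → {C,G} (+1)
site 0, node KQX: KQ={C,G} ∩ X={G} → {G} (+0)
site 0, node OP: O={T} ∪ P={G} → {G,T} (+1)
site 0, node KOPQX: KQX={G} ∩ OP={G,T} → {G} (+0)
site 1, node KQ: K={G} ∪ Q={A} → {A,G} (+1)
site 1, node KQX: KQ={A,G} ∩ X={G} → {G} (+0)
site 1, node OP: O={T} ∪ P={C} → {C,T} (+1)
site 1, node KOPQX: KQX={G} ∪ OP={C,T} → {C,G,T} (+1)
site 2, node KQ: K={G} ∪ Q={T} → {G,T} (+1)
site 2, node KQX: KQ={G,T} ∪ X={C} → {C,G,T} (+1)
site 2, node OP: O={C} ∪ P={G} → {C,G} (+1)
site 2, node KOPQX: KQX={C,G,T} ∩ OP={C,G} → {C,G} (+0)
site 3, node KQ: K={A} ∪ Q={C} → {A,C} (+1)
site 3, node KQX: KQ={A,C} ∪ X={T} → {A,C,T} (+1)
site 3, node OP: O={C} ∪ P={T} → {C,T} (+1)
site 3, node KOPQX: KQX={A,C,T} ∩ OP={C,T} → {C,T} (+0)
site 4, node KQ: K={A} ∪ Q={G} → {A,G} (+1)
site 4, node KQX: KQ={A,G} ∩ X={G} → {G} (+0)
site 4, node OP: O={T} ∪ P={G} → {G,T} (+1)
site 4, node KOPQX: KQX={G} ∩ OP={G,T} → {G} (+0)
site 5, node KQ: K={T} ∪ Q={A} → {A,T} (+1)
site 5, node KQX: KQ={A,T} ∩ X={A} → {A} (+0)
site 5, node OP: O={A} ∪ P={T} → {A,T} (+1)
site 5, node KOPQX: KQX={A} ∩ OP={A,T} → {A} (+0)
site 6, node KQ: K={C} ∪ Q={G} → {C,G} (+1)
site 6, node KQX: KQ={C,G} ∪ X={T} → {C,G,T} (+1)
site 6, node OP: O={T} ∩ P={T} → {T} (+0)
site 6, node KOPQX: KQX={C,G,T} ∩ OP={T} → {T} (+0)
per-site changes: [2, 3, 3, 3, 2, 2, 2]; total = 17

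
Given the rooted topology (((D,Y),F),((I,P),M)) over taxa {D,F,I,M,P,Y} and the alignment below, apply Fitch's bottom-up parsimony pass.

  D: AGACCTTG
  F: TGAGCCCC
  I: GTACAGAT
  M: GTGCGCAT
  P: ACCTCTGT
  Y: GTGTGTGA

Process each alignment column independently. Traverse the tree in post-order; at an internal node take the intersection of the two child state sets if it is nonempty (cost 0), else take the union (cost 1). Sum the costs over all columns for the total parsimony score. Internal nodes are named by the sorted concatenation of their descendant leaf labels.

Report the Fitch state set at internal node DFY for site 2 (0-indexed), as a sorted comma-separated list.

A

[col 0] DY: children D:{A}, Y:{G} ∪→ {A,G}; cost 1
[col 0] DFY: children DY:{A,G}, F:{T} ∪→ {A,G,T}; cost 1
[col 0] IP: children I:{G}, P:{A} ∪→ {A,G}; cost 1
[col 0] IMP: children IP:{A,G}, M:{G} ∩→ {G}; cost 0
[col 0] DFIMPY: children DFY:{A,G,T}, IMP:{G} ∩→ {G}; cost 0
[col 1] DY: children D:{G}, Y:{T} ∪→ {G,T}; cost 1
[col 1] DFY: children DY:{G,T}, F:{G} ∩→ {G}; cost 0
[col 1] IP: children I:{T}, P:{C} ∪→ {C,T}; cost 1
[col 1] IMP: children IP:{C,T}, M:{T} ∩→ {T}; cost 0
[col 1] DFIMPY: children DFY:{G}, IMP:{T} ∪→ {G,T}; cost 1
[col 2] DY: children D:{A}, Y:{G} ∪→ {A,G}; cost 1
[col 2] DFY: children DY:{A,G}, F:{A} ∩→ {A}; cost 0
[col 2] IP: children I:{A}, P:{C} ∪→ {A,C}; cost 1
[col 2] IMP: children IP:{A,C}, M:{G} ∪→ {A,C,G}; cost 1
[col 2] DFIMPY: children DFY:{A}, IMP:{A,C,G} ∩→ {A}; cost 0
[col 3] DY: children D:{C}, Y:{T} ∪→ {C,T}; cost 1
[col 3] DFY: children DY:{C,T}, F:{G} ∪→ {C,G,T}; cost 1
[col 3] IP: children I:{C}, P:{T} ∪→ {C,T}; cost 1
[col 3] IMP: children IP:{C,T}, M:{C} ∩→ {C}; cost 0
[col 3] DFIMPY: children DFY:{C,G,T}, IMP:{C} ∩→ {C}; cost 0
[col 4] DY: children D:{C}, Y:{G} ∪→ {C,G}; cost 1
[col 4] DFY: children DY:{C,G}, F:{C} ∩→ {C}; cost 0
[col 4] IP: children I:{A}, P:{C} ∪→ {A,C}; cost 1
[col 4] IMP: children IP:{A,C}, M:{G} ∪→ {A,C,G}; cost 1
[col 4] DFIMPY: children DFY:{C}, IMP:{A,C,G} ∩→ {C}; cost 0
[col 5] DY: children D:{T}, Y:{T} ∩→ {T}; cost 0
[col 5] DFY: children DY:{T}, F:{C} ∪→ {C,T}; cost 1
[col 5] IP: children I:{G}, P:{T} ∪→ {G,T}; cost 1
[col 5] IMP: children IP:{G,T}, M:{C} ∪→ {C,G,T}; cost 1
[col 5] DFIMPY: children DFY:{C,T}, IMP:{C,G,T} ∩→ {C,T}; cost 0
[col 6] DY: children D:{T}, Y:{G} ∪→ {G,T}; cost 1
[col 6] DFY: children DY:{G,T}, F:{C} ∪→ {C,G,T}; cost 1
[col 6] IP: children I:{A}, P:{G} ∪→ {A,G}; cost 1
[col 6] IMP: children IP:{A,G}, M:{A} ∩→ {A}; cost 0
[col 6] DFIMPY: children DFY:{C,G,T}, IMP:{A} ∪→ {A,C,G,T}; cost 1
[col 7] DY: children D:{G}, Y:{A} ∪→ {A,G}; cost 1
[col 7] DFY: children DY:{A,G}, F:{C} ∪→ {A,C,G}; cost 1
[col 7] IP: children I:{T}, P:{T} ∩→ {T}; cost 0
[col 7] IMP: children IP:{T}, M:{T} ∩→ {T}; cost 0
[col 7] DFIMPY: children DFY:{A,C,G}, IMP:{T} ∪→ {A,C,G,T}; cost 1
per-site changes: [3, 3, 3, 3, 3, 3, 4, 3]; total = 25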